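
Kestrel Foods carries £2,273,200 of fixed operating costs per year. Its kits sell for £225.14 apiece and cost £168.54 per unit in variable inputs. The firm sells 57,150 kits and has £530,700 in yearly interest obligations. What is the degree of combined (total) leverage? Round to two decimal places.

7.51

Total contribution margin = 57,150 × £56.60 = £3,234,690.00.
EBIT = £3,234,690.00 − £2,273,200 = £961,490.00. Interest = £530,700.00.
DOL = £3,234,690.00 ÷ £961,490.00 = 3.3642; DFL = £961,490.00 ÷ £430,790.00 = 2.2319.
Combined leverage = 3.3642 × 2.2319 = 7.5086.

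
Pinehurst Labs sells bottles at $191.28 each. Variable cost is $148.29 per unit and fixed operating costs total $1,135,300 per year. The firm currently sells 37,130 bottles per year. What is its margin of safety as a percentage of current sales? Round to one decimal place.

28.9%

Contribution margin per unit = $191.28 − $148.29 = $42.99. Break-even units = $1,135,300 ÷ $42.99 = 26,408.47; break-even revenue = 26,408.47 × $191.28 = $5,051,411.58.
Actual sales revenue = 37,130 × $191.28 = $7,102,226.40.
Margin of safety = ($7,102,226.40 − $5,051,411.58) ÷ $7,102,226.40 = 28.9%.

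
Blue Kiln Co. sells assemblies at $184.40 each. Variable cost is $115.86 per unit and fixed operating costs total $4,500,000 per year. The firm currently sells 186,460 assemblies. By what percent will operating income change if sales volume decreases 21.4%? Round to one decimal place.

Contribution at this volume is 186,460 × $68.54 = $12,779,968.40.
Operating income = contribution − fixed costs = $12,779,968.40 − $4,500,000 = $8,279,968.40.
So DOL = total CM / EBIT = $12,779,968.40 / $8,279,968.40 = 1.5435.
%ΔEBIT = DOL × %ΔSales = 1.5435 × -21.4% = -33.0%.

-33.0%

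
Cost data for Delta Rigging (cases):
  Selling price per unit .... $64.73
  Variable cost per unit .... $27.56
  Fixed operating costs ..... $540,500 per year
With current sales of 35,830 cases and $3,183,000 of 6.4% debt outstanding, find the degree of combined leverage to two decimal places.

Contribution at this volume is 35,830 × $37.17 = $1,331,801.10.
Subtracting fixed costs: EBIT = $1,331,801.10 − $540,500 = $791,301.10. Interest = $203,712.00, so EBIT − I = $587,589.10.
DCL = contribution ÷ (EBIT − I) = $1,331,801.10 ÷ $587,589.10 = 2.2666.

2.27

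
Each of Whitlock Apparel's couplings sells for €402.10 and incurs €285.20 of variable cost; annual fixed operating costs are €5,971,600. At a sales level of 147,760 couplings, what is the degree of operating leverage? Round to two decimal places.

1.53

At 147,760 units, contribution = 147,760 × €116.90 = €17,273,144.00.
Operating income = contribution − fixed costs = €17,273,144.00 − €5,971,600 = €11,301,544.00.
So DOL = total CM / EBIT = €17,273,144.00 / €11,301,544.00 = 1.5284.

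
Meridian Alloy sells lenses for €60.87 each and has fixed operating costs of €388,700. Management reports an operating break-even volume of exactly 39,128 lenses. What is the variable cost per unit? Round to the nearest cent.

€50.94

Contribution per unit must be FC / Q = €388,700 / 39,128 = €9.9341.
Hence VC = price − CM = €60.87 − €9.9341 = €50.94.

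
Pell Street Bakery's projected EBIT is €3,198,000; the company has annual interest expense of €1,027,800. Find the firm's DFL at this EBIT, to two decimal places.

Annual interest charges come to €1,027,800.00.
Degree of financial leverage = EBIT / (EBIT − interest) = €3,198,000 / €2,170,200.00 = 1.4736.

1.47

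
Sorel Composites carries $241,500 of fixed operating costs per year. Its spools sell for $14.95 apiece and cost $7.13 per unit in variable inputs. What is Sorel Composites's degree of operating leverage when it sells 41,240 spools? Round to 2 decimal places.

3.98

Contribution at this volume is 41,240 × $7.82 = $322,496.80.
EBIT = $322,496.80 − $241,500 = $80,996.80.
DOL = contribution ÷ EBIT = $322,496.80 ÷ $80,996.80 = 3.9816.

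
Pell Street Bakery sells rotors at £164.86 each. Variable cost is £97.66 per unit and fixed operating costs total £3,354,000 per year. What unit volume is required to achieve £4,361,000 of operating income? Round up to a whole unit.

Each unit contributes £164.86 − £97.66 = £67.20.
Need Q such that Q × £67.20 − £3,354,000 = £4,361,000, i.e. Q = £7,715,000 / £67.20 = 114,806.55 → 114,807.

114,807 rotors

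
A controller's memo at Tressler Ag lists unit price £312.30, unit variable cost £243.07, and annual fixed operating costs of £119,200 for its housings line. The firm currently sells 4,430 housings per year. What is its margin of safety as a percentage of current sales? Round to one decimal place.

Unit CM = price − variable cost = £312.30 − £243.07 = £69.23. Break-even units = £119,200 ÷ £69.23 = 1,721.80; break-even revenue = 1,721.80 × £312.30 = £537,717.17.
Current sales = 4,430 × £312.30 = £1,383,489.00.
Margin of safety = (£1,383,489.00 − £537,717.17) ÷ £1,383,489.00 = 61.1%.

61.1%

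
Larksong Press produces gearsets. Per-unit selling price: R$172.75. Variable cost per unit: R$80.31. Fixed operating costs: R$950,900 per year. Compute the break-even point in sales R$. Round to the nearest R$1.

R$1,777,023

CM per unit = R$172.75 − R$80.31 = R$92.44; CM ratio = R$92.44 / R$172.75 = 0.5351.
Break-even revenue = fixed costs × price ÷ CM = R$950,900 × R$172.75 ÷ R$92.44 = R$1,777,023.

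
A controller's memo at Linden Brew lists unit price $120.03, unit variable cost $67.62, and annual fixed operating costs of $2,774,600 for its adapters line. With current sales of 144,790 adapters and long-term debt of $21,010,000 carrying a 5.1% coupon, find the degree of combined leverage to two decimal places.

Contribution at this volume is 144,790 × $52.41 = $7,588,443.90.
Operating income = contribution − fixed costs = $7,588,443.90 − $2,774,600 = $4,813,843.90. Interest = $1,071,510.00, so EBIT − I = $3,742,333.90.
Degree of total leverage = total CM / (EBIT − interest) = $7,588,443.90 / $3,742,333.90 = 2.0277.

2.03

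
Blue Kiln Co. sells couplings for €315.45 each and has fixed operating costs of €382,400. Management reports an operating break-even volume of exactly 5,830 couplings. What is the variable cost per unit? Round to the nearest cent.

At break-even, FC = Q × (P − VC), so P − VC = €382,400 ÷ 5,830 = €65.5918.
Hence VC = price − CM = €315.45 − €65.5918 = €249.86.

€249.86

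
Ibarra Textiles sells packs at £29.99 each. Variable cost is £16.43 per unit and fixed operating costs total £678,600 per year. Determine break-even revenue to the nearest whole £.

CM per unit = £29.99 − £16.43 = £13.56; CM ratio = £13.56 / £29.99 = 0.4522.
Break-even revenue = fixed costs × price ÷ CM = £678,600 × £29.99 ÷ £13.56 = £1,500,827.

£1,500,827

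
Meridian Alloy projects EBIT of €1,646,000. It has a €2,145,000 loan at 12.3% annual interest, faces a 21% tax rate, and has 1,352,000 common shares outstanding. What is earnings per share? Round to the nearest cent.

€0.81

Pre-tax income = €1,646,000 − €263,835.00 = €1,382,165.00.
After tax at 21%: net income = €1,382,165.00 × 0.79 = €1,091,910.35.
EPS = €1,091,910.35 ÷ 1,352,000 = €0.81.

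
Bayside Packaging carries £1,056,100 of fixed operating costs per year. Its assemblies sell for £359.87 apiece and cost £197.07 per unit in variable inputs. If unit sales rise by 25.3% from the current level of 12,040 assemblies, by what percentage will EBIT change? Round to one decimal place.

+54.9%

Total contribution margin = 12,040 × £162.80 = £1,960,112.00.
Operating income = contribution − fixed costs = £1,960,112.00 − £1,056,100 = £904,012.00.
Degree of operating leverage = £1,960,112.00 / £904,012.00 = 2.1682.
So EBIT moves 2.1682 × (+25.3%) = +54.9%.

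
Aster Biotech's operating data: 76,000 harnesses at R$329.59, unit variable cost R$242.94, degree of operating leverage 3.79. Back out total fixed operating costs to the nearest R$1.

R$4,847,827

Total contribution margin = 76,000 × R$86.65 = R$6,585,400.00.
Since DOL = CM ÷ EBIT, EBIT = R$6,585,400.00 ÷ 3.79 = R$1,737,572.56.
Fixed costs = CM − EBIT = R$6,585,400.00 − R$1,737,572.56 = R$4,847,827.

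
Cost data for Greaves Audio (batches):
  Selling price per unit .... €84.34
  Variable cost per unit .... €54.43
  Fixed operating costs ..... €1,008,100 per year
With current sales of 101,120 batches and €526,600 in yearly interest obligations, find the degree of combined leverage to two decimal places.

2.03

At 101,120 units, contribution = 101,120 × €29.91 = €3,024,499.20.
Operating income = contribution − fixed costs = €3,024,499.20 − €1,008,100 = €2,016,399.20. Interest = €526,600.00, so EBIT − I = €1,489,799.20.
DCL = contribution ÷ (EBIT − I) = €3,024,499.20 ÷ €1,489,799.20 = 2.0301.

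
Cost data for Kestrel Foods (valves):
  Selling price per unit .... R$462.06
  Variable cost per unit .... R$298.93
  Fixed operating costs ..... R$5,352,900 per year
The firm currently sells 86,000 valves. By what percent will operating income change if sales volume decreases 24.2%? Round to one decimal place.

At 86,000 units, contribution = 86,000 × R$163.13 = R$14,029,180.00.
Subtracting fixed costs: EBIT = R$14,029,180.00 − R$5,352,900 = R$8,676,280.00.
Degree of operating leverage = R$14,029,180.00 / R$8,676,280.00 = 1.6170.
%ΔEBIT = DOL × %ΔSales = 1.6170 × -24.2% = -39.1%.

-39.1%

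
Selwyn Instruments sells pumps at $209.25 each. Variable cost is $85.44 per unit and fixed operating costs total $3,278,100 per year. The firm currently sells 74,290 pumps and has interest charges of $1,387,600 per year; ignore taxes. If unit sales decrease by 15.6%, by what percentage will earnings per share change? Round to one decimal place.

Total contribution margin = 74,290 × $123.81 = $9,197,844.90.
Subtracting fixed costs: EBIT = $9,197,844.90 − $3,278,100 = $5,919,744.90.
Interest = $1,387,600.00, so EBIT − I = $4,532,144.90.
Degree of combined leverage = contribution ÷ (EBIT − I) = $9,197,844.90 ÷ $4,532,144.90 = 2.0295.
EPS therefore changes by 2.0295 × (-15.6%) = -31.7%.

-31.7%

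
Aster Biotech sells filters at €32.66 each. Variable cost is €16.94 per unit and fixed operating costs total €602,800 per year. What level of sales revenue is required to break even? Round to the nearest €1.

Contribution margin per unit = €32.66 − €16.94 = €15.72, a CM ratio of €15.72 ÷ €32.66 = 0.4813.
Break-even sales = FC ÷ CM ratio = €602,800 × €32.66 / €15.72 = €1,252,382.

€1,252,382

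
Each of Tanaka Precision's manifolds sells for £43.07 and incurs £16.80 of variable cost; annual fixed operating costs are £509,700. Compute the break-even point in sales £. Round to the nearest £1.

Contribution margin per unit = £43.07 − £16.80 = £26.27, a CM ratio of £26.27 ÷ £43.07 = 0.6099.
Break-even revenue = fixed costs × price ÷ CM = £509,700 × £43.07 ÷ £26.27 = £835,660.

£835,660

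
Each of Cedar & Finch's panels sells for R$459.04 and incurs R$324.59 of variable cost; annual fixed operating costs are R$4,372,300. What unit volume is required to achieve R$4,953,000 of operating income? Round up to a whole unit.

Unit CM = price − variable cost = R$459.04 − R$324.59 = R$134.45.
Need Q such that Q × R$134.45 − R$4,372,300 = R$4,953,000, i.e. Q = R$9,325,300 / R$134.45 = 69,358.87 → 69,359.

69,359 panels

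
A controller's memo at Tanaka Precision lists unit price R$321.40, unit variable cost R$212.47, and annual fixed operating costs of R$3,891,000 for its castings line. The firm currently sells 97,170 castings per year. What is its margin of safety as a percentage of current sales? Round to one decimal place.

63.2%

Each unit contributes R$321.40 − R$212.47 = R$108.93. Break-even units = R$3,891,000 ÷ R$108.93 = 35,720.19; break-even revenue = 35,720.19 × R$321.40 = R$11,480,468.19.
Actual sales revenue = 97,170 × R$321.40 = R$31,230,438.00.
Margin of safety = (R$31,230,438.00 − R$11,480,468.19) ÷ R$31,230,438.00 = 63.2%.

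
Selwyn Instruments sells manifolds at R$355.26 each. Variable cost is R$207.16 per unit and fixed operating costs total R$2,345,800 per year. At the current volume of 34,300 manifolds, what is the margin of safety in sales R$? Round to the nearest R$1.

Each unit contributes R$355.26 − R$207.16 = R$148.10. Break-even units = R$2,345,800 ÷ R$148.10 = 15,839.30; break-even revenue = 15,839.30 × R$355.26 = R$5,627,068.93.
Current sales = 34,300 × R$355.26 = R$12,185,418.00.
Margin of safety = R$12,185,418.00 − R$5,627,068.93 = R$6,558,349.

R$6,558,349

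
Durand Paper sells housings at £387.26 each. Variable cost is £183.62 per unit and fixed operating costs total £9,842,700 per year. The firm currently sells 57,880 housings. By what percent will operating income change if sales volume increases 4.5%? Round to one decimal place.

+27.3%

At 57,880 units, contribution = 57,880 × £203.64 = £11,786,683.20.
Operating income = contribution − fixed costs = £11,786,683.20 − £9,842,700 = £1,943,983.20.
So DOL = total CM / EBIT = £11,786,683.20 / £1,943,983.20 = 6.0632.
So EBIT moves 6.0632 × (+4.5%) = +27.3%.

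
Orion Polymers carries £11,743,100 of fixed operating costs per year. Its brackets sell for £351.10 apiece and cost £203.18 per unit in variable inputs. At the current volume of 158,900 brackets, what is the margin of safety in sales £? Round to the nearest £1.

Unit CM = price − variable cost = £351.10 − £203.18 = £147.92. Break-even units = £11,743,100 ÷ £147.92 = 79,388.18; break-even revenue = 79,388.18 × £351.10 = £27,873,190.98.
Current sales = 158,900 × £351.10 = £55,789,790.00.
Margin of safety = £55,789,790.00 − £27,873,190.98 = £27,916,599.

£27,916,599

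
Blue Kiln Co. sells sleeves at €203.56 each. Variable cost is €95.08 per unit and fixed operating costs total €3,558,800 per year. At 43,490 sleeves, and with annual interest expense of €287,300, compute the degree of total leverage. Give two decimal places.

Contribution at this volume is 43,490 × €108.48 = €4,717,795.20.
Subtracting fixed costs: EBIT = €4,717,795.20 − €3,558,800 = €1,158,995.20. Interest = €287,300.00, so EBIT − I = €871,695.20.
Degree of total leverage = total CM / (EBIT − interest) = €4,717,795.20 / €871,695.20 = 5.4122.

5.41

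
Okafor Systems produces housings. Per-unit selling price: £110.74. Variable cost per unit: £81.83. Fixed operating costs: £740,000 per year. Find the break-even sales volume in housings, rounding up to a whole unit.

25,597 housings

Unit CM = price − variable cost = £110.74 − £81.83 = £28.91.
Break-even Q = £740,000 / £28.91 = 25,596.68 → 25,597 housings.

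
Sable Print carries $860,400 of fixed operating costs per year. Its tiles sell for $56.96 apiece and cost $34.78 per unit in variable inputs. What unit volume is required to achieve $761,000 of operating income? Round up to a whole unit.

73,102 tiles

Contribution margin per unit = $56.96 − $34.78 = $22.18.
Units = (FC + target) / CM = ($860,400 + $761,000) / $22.18 = 73,101.89, so 73,102 tiles.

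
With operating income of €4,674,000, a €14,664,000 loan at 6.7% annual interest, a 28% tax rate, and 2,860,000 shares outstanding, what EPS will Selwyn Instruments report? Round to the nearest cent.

€0.93

Pre-tax income = €4,674,000 − €982,488.00 = €3,691,512.00.
After tax at 28%: net income = €3,691,512.00 × 0.72 = €2,657,888.64.
Per share: €2,657,888.64 / 2,860,000 shares = €0.93.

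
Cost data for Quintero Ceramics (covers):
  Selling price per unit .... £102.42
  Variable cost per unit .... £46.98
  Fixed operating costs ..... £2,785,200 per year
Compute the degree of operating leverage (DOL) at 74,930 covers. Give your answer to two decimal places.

Contribution at this volume is 74,930 × £55.44 = £4,154,119.20.
Operating income = contribution − fixed costs = £4,154,119.20 − £2,785,200 = £1,368,919.20.
DOL = contribution ÷ EBIT = £4,154,119.20 ÷ £1,368,919.20 = 3.0346.

3.03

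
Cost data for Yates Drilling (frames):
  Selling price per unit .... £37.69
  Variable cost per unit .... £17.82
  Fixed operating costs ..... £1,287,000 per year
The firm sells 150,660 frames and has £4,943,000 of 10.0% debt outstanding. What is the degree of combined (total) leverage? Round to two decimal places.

Total contribution margin = 150,660 × £19.87 = £2,993,614.20.
Subtracting fixed costs: EBIT = £2,993,614.20 − £1,287,000 = £1,706,614.20. Interest = £494,300.00, so EBIT − I = £1,212,314.20.
DCL = contribution ÷ (EBIT − I) = £2,993,614.20 ÷ £1,212,314.20 = 2.4693.

2.47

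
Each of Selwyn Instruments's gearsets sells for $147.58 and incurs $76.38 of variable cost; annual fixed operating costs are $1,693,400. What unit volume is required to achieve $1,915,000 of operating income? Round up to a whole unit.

Each unit contributes $147.58 − $76.38 = $71.20.
Units = (FC + target) / CM = ($1,693,400 + $1,915,000) / $71.20 = 50,679.78, so 50,680 gearsets.

50,680 gearsets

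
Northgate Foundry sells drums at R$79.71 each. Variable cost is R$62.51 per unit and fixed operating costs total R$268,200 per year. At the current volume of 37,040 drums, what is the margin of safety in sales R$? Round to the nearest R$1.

Contribution margin per unit = R$79.71 − R$62.51 = R$17.20. Break-even units = R$268,200 ÷ R$17.20 = 15,593.02; break-even revenue = 15,593.02 × R$79.71 = R$1,242,919.88.
Current sales = 37,040 × R$79.71 = R$2,952,458.40.
Margin of safety = R$2,952,458.40 − R$1,242,919.88 = R$1,709,539.

R$1,709,539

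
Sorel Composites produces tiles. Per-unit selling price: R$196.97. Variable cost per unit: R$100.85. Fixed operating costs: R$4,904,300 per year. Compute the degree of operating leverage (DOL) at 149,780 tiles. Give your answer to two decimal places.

Total contribution margin = 149,780 × R$96.12 = R$14,396,853.60.
Operating income = contribution − fixed costs = R$14,396,853.60 − R$4,904,300 = R$9,492,553.60.
DOL = contribution ÷ EBIT = R$14,396,853.60 ÷ R$9,492,553.60 = 1.5166.

1.52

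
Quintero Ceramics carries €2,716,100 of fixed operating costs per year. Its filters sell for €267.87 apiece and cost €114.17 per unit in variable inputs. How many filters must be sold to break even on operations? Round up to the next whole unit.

Contribution margin per unit = €267.87 − €114.17 = €153.70.
Break-even volume = fixed costs ÷ CM per unit = €2,716,100 ÷ €153.70 = 17,671.44, so 17,672 filters.

17,672 filters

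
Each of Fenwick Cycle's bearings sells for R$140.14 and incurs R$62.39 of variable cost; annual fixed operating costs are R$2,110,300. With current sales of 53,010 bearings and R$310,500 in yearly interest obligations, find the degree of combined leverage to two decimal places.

2.42

Contribution at this volume is 53,010 × R$77.75 = R$4,121,527.50.
Subtracting fixed costs: EBIT = R$4,121,527.50 − R$2,110,300 = R$2,011,227.50. Interest = R$310,500.00, so EBIT − I = R$1,700,727.50.
Degree of total leverage = total CM / (EBIT − interest) = R$4,121,527.50 / R$1,700,727.50 = 2.4234.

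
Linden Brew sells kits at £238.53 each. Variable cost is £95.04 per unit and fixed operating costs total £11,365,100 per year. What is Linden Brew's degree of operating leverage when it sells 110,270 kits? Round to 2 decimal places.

Total contribution margin = 110,270 × £143.49 = £15,822,642.30.
EBIT = £15,822,642.30 − £11,365,100 = £4,457,542.30.
Degree of operating leverage = £15,822,642.30 / £4,457,542.30 = 3.5496.

3.55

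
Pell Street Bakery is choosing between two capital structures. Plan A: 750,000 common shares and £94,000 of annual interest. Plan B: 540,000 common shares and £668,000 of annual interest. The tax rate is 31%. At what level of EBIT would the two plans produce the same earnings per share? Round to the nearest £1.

At indifference, (EBIT − 94,000)(1 − t)/750,000 = (EBIT − 668,000)(1 − t)/540,000.
Cancelling (1 − t) and cross-multiplying: 540,000·(EBIT − 94,000) = 750,000·(EBIT − 668,000).
Solving, EBIT = (668,000·750,000 − 94,000·540,000) / (750,000 − 540,000) = 450,240,000,000 / 210,000 = 2,144,000.00.

£2,144,000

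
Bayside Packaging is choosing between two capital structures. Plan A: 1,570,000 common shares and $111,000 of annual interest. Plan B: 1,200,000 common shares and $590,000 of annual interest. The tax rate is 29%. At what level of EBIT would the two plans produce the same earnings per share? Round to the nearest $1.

$2,143,514

At indifference, (EBIT − 111,000)(1 − t)/1,570,000 = (EBIT − 590,000)(1 − t)/1,200,000.
The (1 − t) factor cancels: (EBIT − 111,000) × 1,200,000 = (EBIT − 590,000) × 1,570,000.
Solving, EBIT = (590,000·1,570,000 − 111,000·1,200,000) / (1,570,000 − 1,200,000) = 793,100,000,000 / 370,000 = 2,143,513.51.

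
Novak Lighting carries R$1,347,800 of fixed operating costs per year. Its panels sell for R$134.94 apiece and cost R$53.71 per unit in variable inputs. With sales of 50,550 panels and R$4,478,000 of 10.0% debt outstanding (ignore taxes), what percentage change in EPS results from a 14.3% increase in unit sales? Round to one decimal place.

+25.4%

At 50,550 units, contribution = 50,550 × R$81.23 = R$4,106,176.50.
EBIT = R$4,106,176.50 − R$1,347,800 = R$2,758,376.50.
Interest = R$447,800.00, so EBIT − I = R$2,310,576.50.
DCL = total CM / (EBIT − I) = R$4,106,176.50 / R$2,310,576.50 = 1.7771.
EPS therefore changes by 1.7771 × (+14.3%) = +25.4%.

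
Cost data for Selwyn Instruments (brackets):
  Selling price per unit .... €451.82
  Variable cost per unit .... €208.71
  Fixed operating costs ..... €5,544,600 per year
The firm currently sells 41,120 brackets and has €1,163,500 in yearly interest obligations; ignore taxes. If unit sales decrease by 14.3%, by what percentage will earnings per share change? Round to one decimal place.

-43.5%

Contribution at this volume is 41,120 × €243.11 = €9,996,683.20.
Subtracting fixed costs: EBIT = €9,996,683.20 − €5,544,600 = €4,452,083.20.
Interest = €1,163,500.00, so EBIT − I = €3,288,583.20.
DCL = total CM / (EBIT − I) = €9,996,683.20 / €3,288,583.20 = 3.0398.
EPS therefore changes by 3.0398 × (-14.3%) = -43.5%.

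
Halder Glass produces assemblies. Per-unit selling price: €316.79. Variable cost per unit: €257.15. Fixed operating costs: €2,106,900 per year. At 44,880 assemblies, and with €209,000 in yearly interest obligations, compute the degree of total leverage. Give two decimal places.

7.42

At 44,880 units, contribution = 44,880 × €59.64 = €2,676,643.20.
EBIT = €2,676,643.20 − €2,106,900 = €569,743.20. Interest = €209,000.00, so EBIT − I = €360,743.20.
DCL = contribution ÷ (EBIT − I) = €2,676,643.20 ÷ €360,743.20 = 7.4198.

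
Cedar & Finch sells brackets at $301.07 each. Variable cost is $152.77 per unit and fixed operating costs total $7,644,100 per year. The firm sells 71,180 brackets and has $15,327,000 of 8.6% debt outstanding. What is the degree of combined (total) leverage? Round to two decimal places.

6.62

Total contribution margin = 71,180 × $148.30 = $10,555,994.00.
Subtracting fixed costs: EBIT = $10,555,994.00 − $7,644,100 = $2,911,894.00. Interest = $1,318,122.00.
DOL = $10,555,994.00 ÷ $2,911,894.00 = 3.6251; DFL = $2,911,894.00 ÷ $1,593,772.00 = 1.8270.
DCL = DOL × DFL = 3.6251 × 1.8270 = 6.6231.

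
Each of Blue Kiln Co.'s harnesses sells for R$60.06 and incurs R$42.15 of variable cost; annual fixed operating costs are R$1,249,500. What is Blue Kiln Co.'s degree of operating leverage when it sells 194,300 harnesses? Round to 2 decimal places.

1.56

At 194,300 units, contribution = 194,300 × R$17.91 = R$3,479,913.00.
EBIT = R$3,479,913.00 − R$1,249,500 = R$2,230,413.00.
So DOL = total CM / EBIT = R$3,479,913.00 / R$2,230,413.00 = 1.5602.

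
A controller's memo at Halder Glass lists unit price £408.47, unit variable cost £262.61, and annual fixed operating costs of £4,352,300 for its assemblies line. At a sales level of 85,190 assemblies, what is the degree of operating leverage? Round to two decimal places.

1.54

Contribution at this volume is 85,190 × £145.86 = £12,425,813.40.
EBIT = £12,425,813.40 − £4,352,300 = £8,073,513.40.
So DOL = total CM / EBIT = £12,425,813.40 / £8,073,513.40 = 1.5391.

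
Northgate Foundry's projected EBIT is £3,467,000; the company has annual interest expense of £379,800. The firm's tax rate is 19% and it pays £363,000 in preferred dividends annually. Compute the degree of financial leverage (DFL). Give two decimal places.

Interest = £379,800.00.
Preferred dividends grossed up pre-tax: £363,000 / (1 − 0.19) = £448,148.15.
DFL = EBIT ÷ [EBIT − I − D_p/(1−t)] = £3,467,000 ÷ [£3,467,000 − £379,800.00 − £448,148.15] = £3,467,000 ÷ £2,639,051.85 = 1.3137.

1.31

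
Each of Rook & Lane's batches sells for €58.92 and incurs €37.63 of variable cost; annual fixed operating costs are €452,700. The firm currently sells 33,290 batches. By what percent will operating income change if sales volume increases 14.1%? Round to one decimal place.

+39.0%

Total contribution margin = 33,290 × €21.29 = €708,744.10.
EBIT = €708,744.10 − €452,700 = €256,044.10.
DOL = contribution ÷ EBIT = €708,744.10 ÷ €256,044.10 = 2.7681.
%ΔEBIT = DOL × %ΔSales = 2.7681 × +14.1% = +39.0%.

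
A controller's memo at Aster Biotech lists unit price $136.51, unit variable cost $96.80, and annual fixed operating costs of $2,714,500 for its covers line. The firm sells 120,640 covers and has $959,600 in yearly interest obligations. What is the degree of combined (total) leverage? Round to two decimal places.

At 120,640 units, contribution = 120,640 × $39.71 = $4,790,614.40.
Operating income = contribution − fixed costs = $4,790,614.40 − $2,714,500 = $2,076,114.40. Interest = $959,600.00.
DOL = $4,790,614.40 ÷ $2,076,114.40 = 2.3075; DFL = $2,076,114.40 ÷ $1,116,514.40 = 1.8595.
DCL = DOL × DFL = 2.3075 × 1.8595 = 4.2908.

4.29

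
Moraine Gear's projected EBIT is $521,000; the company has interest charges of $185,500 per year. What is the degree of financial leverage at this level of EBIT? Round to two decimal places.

Annual interest charges come to $185,500.00.
Degree of financial leverage = EBIT / (EBIT − interest) = $521,000 / $335,500.00 = 1.5529.

1.55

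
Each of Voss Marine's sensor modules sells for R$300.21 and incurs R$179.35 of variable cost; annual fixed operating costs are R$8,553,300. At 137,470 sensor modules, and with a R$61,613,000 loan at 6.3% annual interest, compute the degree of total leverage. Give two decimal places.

Contribution at this volume is 137,470 × R$120.86 = R$16,614,624.20.
Operating income = contribution − fixed costs = R$16,614,624.20 − R$8,553,300 = R$8,061,324.20. Interest = R$3,881,619.00.
DOL = R$16,614,624.20 ÷ R$8,061,324.20 = 2.0610; DFL = R$8,061,324.20 ÷ R$4,179,705.20 = 1.9287.
DCL = DOL × DFL = 2.0610 × 1.9287 = 3.9751.

3.98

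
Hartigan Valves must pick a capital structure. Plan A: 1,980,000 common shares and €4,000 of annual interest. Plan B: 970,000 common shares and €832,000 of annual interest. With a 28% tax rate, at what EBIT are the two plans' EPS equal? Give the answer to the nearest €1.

€1,627,208

Set EPS_A = EPS_B: (EBIT − €4,000)(1 − 0.28) ÷ 1,980,000 = (EBIT − €832,000)(1 − 0.28) ÷ 970,000.
Cancelling (1 − t) and cross-multiplying: 970,000·(EBIT − 4,000) = 1,980,000·(EBIT − 832,000).
EBIT × (1,980,000 − 970,000) = 832,000 × 1,980,000 − 4,000 × 970,000 = 1,643,480,000,000, so EBIT = 1,643,480,000,000 ÷ 1,010,000 = 1,627,207.92.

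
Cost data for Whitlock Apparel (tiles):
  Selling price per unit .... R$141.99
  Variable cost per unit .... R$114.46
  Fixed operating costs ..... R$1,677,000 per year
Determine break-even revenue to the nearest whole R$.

R$8,649,373

CM per unit = R$141.99 − R$114.46 = R$27.53; CM ratio = R$27.53 / R$141.99 = 0.1939.
Break-even sales = FC ÷ CM ratio = R$1,677,000 × R$141.99 / R$27.53 = R$8,649,373.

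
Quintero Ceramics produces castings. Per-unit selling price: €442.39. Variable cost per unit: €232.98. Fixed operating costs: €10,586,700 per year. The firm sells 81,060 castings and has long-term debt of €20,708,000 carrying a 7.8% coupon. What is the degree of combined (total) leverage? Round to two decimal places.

3.56

Contribution at this volume is 81,060 × €209.41 = €16,974,774.60.
Subtracting fixed costs: EBIT = €16,974,774.60 − €10,586,700 = €6,388,074.60. Interest = €1,615,224.00, so EBIT − I = €4,772,850.60.
Degree of total leverage = total CM / (EBIT − interest) = €16,974,774.60 / €4,772,850.60 = 3.5565.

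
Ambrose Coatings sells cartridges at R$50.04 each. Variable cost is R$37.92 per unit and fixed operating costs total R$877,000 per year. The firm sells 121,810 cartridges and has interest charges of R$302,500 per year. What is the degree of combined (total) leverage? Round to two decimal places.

Total contribution margin = 121,810 × R$12.12 = R$1,476,337.20.
Operating income = contribution − fixed costs = R$1,476,337.20 − R$877,000 = R$599,337.20. Interest = R$302,500.00.
DOL = R$1,476,337.20 ÷ R$599,337.20 = 2.4633; DFL = R$599,337.20 ÷ R$296,837.20 = 2.0191.
DCL = DOL × DFL = 2.4633 × 2.0191 = 4.9736.

4.97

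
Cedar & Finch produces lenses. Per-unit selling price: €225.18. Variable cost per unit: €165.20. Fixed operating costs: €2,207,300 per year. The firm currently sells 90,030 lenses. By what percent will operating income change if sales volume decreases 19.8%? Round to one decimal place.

-33.5%

Contribution at this volume is 90,030 × €59.98 = €5,399,999.40.
EBIT = €5,399,999.40 − €2,207,300 = €3,192,699.40.
So DOL = total CM / EBIT = €5,399,999.40 / €3,192,699.40 = 1.6914.
So EBIT moves 1.6914 × (-19.8%) = -33.5%.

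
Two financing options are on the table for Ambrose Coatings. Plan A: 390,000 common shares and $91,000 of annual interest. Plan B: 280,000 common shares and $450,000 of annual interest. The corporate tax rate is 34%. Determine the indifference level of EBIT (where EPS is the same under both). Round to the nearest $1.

Set EPS_A = EPS_B: (EBIT − $91,000)(1 − 0.34) ÷ 390,000 = (EBIT − $450,000)(1 − 0.34) ÷ 280,000.
The (1 − t) factor cancels: (EBIT − 91,000) × 280,000 = (EBIT − 450,000) × 390,000.
Solving, EBIT = (450,000·390,000 − 91,000·280,000) / (390,000 − 280,000) = 150,020,000,000 / 110,000 = 1,363,818.18.

$1,363,818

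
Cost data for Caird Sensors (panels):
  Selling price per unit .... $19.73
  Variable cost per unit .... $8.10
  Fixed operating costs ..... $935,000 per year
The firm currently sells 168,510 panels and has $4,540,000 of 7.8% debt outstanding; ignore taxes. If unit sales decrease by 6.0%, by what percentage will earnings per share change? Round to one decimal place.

Contribution at this volume is 168,510 × $11.63 = $1,959,771.30.
EBIT = $1,959,771.30 − $935,000 = $1,024,771.30.
Interest = $354,120.00, so EBIT − I = $670,651.30.
Degree of combined leverage = contribution ÷ (EBIT − I) = $1,959,771.30 ÷ $670,651.30 = 2.9222.
%ΔEPS = DCL × %ΔSales = 2.9222 × -6.0% = -17.5%.

-17.5%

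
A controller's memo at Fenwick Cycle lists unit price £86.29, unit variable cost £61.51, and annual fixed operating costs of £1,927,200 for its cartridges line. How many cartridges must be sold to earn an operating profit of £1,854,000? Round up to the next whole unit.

152,591 cartridges

Unit CM = price − variable cost = £86.29 − £61.51 = £24.78.
Need Q such that Q × £24.78 − £1,927,200 = £1,854,000, i.e. Q = £3,781,200 / £24.78 = 152,590.80 → 152,591.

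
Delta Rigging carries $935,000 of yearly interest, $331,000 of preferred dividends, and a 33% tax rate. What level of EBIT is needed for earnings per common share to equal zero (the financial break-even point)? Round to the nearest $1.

$1,429,030

Grossing the preferred dividend up to pre-tax terms: $331,000 / (1 − 0.33) = $494,029.85.
Financial break-even EBIT = interest + D_p ÷ (1 − t) = $935,000 + $494,029.85 = $1,429,029.85.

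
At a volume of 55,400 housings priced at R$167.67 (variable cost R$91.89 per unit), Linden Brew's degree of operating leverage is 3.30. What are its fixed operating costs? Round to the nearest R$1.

Contribution at this volume is 55,400 × R$75.78 = R$4,198,212.00.
DOL = contribution / EBIT, so EBIT = R$4,198,212.00 / 3.30 = R$1,272,185.45.
And FC = contribution − EBIT = R$4,198,212.00 − R$1,272,185.45 = R$2,926,027.

R$2,926,027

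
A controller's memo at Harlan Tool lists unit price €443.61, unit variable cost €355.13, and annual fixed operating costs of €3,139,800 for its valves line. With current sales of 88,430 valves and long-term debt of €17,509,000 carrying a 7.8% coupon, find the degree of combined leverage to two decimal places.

At 88,430 units, contribution = 88,430 × €88.48 = €7,824,286.40.
Operating income = contribution − fixed costs = €7,824,286.40 − €3,139,800 = €4,684,486.40. Interest = €1,365,702.00.
DOL = €7,824,286.40 ÷ €4,684,486.40 = 1.6703; DFL = €4,684,486.40 ÷ €3,318,784.40 = 1.4115.
Combined leverage = 1.6703 × 1.4115 = 2.3576.

2.36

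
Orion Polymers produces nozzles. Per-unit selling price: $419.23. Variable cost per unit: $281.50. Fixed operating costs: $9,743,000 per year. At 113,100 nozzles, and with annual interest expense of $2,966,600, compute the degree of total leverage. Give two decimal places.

5.43

At 113,100 units, contribution = 113,100 × $137.73 = $15,577,263.00.
EBIT = $15,577,263.00 − $9,743,000 = $5,834,263.00. Interest = $2,966,600.00, so EBIT − I = $2,867,663.00.
Degree of total leverage = total CM / (EBIT − interest) = $15,577,263.00 / $2,867,663.00 = 5.4320.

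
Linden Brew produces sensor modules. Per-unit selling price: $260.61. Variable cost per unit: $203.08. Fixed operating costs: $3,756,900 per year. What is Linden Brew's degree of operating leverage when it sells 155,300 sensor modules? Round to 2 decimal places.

1.73

Total contribution margin = 155,300 × $57.53 = $8,934,409.00.
Operating income = contribution − fixed costs = $8,934,409.00 − $3,756,900 = $5,177,509.00.
DOL = contribution ÷ EBIT = $8,934,409.00 ÷ $5,177,509.00 = 1.7256.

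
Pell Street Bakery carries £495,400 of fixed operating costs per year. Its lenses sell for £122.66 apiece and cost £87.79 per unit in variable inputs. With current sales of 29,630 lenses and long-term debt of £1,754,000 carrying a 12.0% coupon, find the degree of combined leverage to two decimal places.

At 29,630 units, contribution = 29,630 × £34.87 = £1,033,198.10.
Operating income = contribution − fixed costs = £1,033,198.10 − £495,400 = £537,798.10. Interest = £210,480.00.
DOL = £1,033,198.10 ÷ £537,798.10 = 1.9212; DFL = £537,798.10 ÷ £327,318.10 = 1.6430.
DCL = DOL × DFL = 1.9212 × 1.6430 = 3.1565.

3.16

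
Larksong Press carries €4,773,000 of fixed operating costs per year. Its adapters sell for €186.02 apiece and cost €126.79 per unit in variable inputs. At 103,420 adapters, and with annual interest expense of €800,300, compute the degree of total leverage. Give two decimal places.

11.09

At 103,420 units, contribution = 103,420 × €59.23 = €6,125,566.60.
Subtracting fixed costs: EBIT = €6,125,566.60 − €4,773,000 = €1,352,566.60. Interest = €800,300.00.
DOL = €6,125,566.60 ÷ €1,352,566.60 = 4.5288; DFL = €1,352,566.60 ÷ €552,266.60 = 2.4491.
Combined leverage = 4.5288 × 2.4491 = 11.0915.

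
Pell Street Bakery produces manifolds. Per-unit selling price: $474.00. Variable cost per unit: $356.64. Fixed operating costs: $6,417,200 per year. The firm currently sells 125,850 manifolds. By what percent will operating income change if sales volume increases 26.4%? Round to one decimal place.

At 125,850 units, contribution = 125,850 × $117.36 = $14,769,756.00.
Operating income = contribution − fixed costs = $14,769,756.00 − $6,417,200 = $8,352,556.00.
So DOL = total CM / EBIT = $14,769,756.00 / $8,352,556.00 = 1.7683.
%ΔEBIT = DOL × %ΔSales = 1.7683 × +26.4% = +46.7%.

+46.7%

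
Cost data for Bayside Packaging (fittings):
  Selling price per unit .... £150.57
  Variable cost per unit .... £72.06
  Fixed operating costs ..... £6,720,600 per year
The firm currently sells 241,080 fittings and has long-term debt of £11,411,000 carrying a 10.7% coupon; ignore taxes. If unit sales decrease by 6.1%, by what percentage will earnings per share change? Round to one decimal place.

-10.5%

Total contribution margin = 241,080 × £78.51 = £18,927,190.80.
Subtracting fixed costs: EBIT = £18,927,190.80 − £6,720,600 = £12,206,590.80.
Interest = £1,220,977.00, so EBIT − I = £10,985,613.80.
Degree of combined leverage = contribution ÷ (EBIT − I) = £18,927,190.80 ÷ £10,985,613.80 = 1.7229.
%ΔEPS = DCL × %ΔSales = 1.7229 × -6.1% = -10.5%.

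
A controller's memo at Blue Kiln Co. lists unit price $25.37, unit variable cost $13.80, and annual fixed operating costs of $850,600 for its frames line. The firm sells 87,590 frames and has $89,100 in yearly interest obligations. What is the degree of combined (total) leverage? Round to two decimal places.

13.75

At 87,590 units, contribution = 87,590 × $11.57 = $1,013,416.30.
EBIT = $1,013,416.30 − $850,600 = $162,816.30. Interest = $89,100.00.
DOL = $1,013,416.30 ÷ $162,816.30 = 6.2243; DFL = $162,816.30 ÷ $73,716.30 = 2.2087.
Combined leverage = 6.2243 × 2.2087 = 13.7476.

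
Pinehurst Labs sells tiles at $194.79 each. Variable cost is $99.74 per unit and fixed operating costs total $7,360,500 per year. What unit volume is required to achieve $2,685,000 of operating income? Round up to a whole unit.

Contribution margin per unit = $194.79 − $99.74 = $95.05.
Required volume = (fixed costs + target profit) ÷ CM = ($7,360,500 + $2,685,000) ÷ $95.05 = 105,686.48, so 105,687 tiles.

105,687 tiles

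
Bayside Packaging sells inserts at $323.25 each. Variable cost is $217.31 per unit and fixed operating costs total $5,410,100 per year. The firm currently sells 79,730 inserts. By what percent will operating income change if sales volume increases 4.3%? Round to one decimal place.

Contribution at this volume is 79,730 × $105.94 = $8,446,596.20.
Subtracting fixed costs: EBIT = $8,446,596.20 − $5,410,100 = $3,036,496.20.
So DOL = total CM / EBIT = $8,446,596.20 / $3,036,496.20 = 2.7817.
%ΔEBIT = DOL × %ΔSales = 2.7817 × +4.3% = +12.0%.

+12.0%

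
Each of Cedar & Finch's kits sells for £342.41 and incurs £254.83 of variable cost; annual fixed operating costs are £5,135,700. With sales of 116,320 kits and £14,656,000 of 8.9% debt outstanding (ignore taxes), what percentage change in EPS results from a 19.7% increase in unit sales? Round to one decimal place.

Total contribution margin = 116,320 × £87.58 = £10,187,305.60.
Subtracting fixed costs: EBIT = £10,187,305.60 − £5,135,700 = £5,051,605.60.
Interest = £1,304,384.00, so EBIT − I = £3,747,221.60.
DCL = total CM / (EBIT − I) = £10,187,305.60 / £3,747,221.60 = 2.7186.
EPS therefore changes by 2.7186 × (+19.7%) = +53.6%.

+53.6%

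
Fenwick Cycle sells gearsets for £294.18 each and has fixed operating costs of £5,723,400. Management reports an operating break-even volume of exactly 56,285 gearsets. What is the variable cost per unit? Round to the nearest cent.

£192.49

Contribution per unit must be FC / Q = £5,723,400 / 56,285 = £101.6861.
Variable cost per unit = £294.18 − £101.6861 = £192.49.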